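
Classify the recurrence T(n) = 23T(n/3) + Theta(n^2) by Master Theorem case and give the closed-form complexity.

Master Theorem for T(n) = 23T(n/3) + O(n^2):

a = 23, b = 3, c = 2
log_b(a) = log_3(23) = 2.8540

Case 1: c = 2 < log_3(23) = 2.8540
T(n) = O(n^(log_3 23))

For T(n) = 23T(n/3) + O(n^2): log_3(23) = 2.8540. This is Case 1 of the Master Theorem (c < log_b(a), work dominated by leaves), giving O(n^(log_3 23)).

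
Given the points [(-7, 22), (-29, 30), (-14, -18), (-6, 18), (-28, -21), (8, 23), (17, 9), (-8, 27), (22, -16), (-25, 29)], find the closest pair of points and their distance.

Computing all pairwise distances among 10 points:

d((-7, 22), (-29, 30)) = 23.4094
d((-7, 22), (-14, -18)) = 40.6079
d((-7, 22), (-6, 18)) = 4.1231 <-- minimum
d((-7, 22), (-28, -21)) = 47.8539
d((-7, 22), (8, 23)) = 15.0333
d((-7, 22), (17, 9)) = 27.2947
d((-7, 22), (-8, 27)) = 5.099
d((-7, 22), (22, -16)) = 47.8017
d((-7, 22), (-25, 29)) = 19.3132
d((-29, 30), (-14, -18)) = 50.2892
d((-29, 30), (-6, 18)) = 25.9422
d((-29, 30), (-28, -21)) = 51.0098
d((-29, 30), (8, 23)) = 37.6563
d((-29, 30), (17, 9)) = 50.5668
d((-29, 30), (-8, 27)) = 21.2132
d((-29, 30), (22, -16)) = 68.6804
d((-29, 30), (-25, 29)) = 4.1231 <-- minimum
d((-14, -18), (-6, 18)) = 36.8782
d((-14, -18), (-28, -21)) = 14.3178
d((-14, -18), (8, 23)) = 46.5296
d((-14, -18), (17, 9)) = 41.1096
d((-14, -18), (-8, 27)) = 45.3982
d((-14, -18), (22, -16)) = 36.0555
d((-14, -18), (-25, 29)) = 48.2701
d((-6, 18), (-28, -21)) = 44.7772
d((-6, 18), (8, 23)) = 14.8661
d((-6, 18), (17, 9)) = 24.6982
d((-6, 18), (-8, 27)) = 9.2195
d((-6, 18), (22, -16)) = 44.0454
d((-6, 18), (-25, 29)) = 21.9545
d((-28, -21), (8, 23)) = 56.8507
d((-28, -21), (17, 9)) = 54.0833
d((-28, -21), (-8, 27)) = 52.0
d((-28, -21), (22, -16)) = 50.2494
d((-28, -21), (-25, 29)) = 50.0899
d((8, 23), (17, 9)) = 16.6433
d((8, 23), (-8, 27)) = 16.4924
d((8, 23), (22, -16)) = 41.4367
d((8, 23), (-25, 29)) = 33.541
d((17, 9), (-8, 27)) = 30.8058
d((17, 9), (22, -16)) = 25.4951
d((17, 9), (-25, 29)) = 46.5188
d((-8, 27), (22, -16)) = 52.4309
d((-8, 27), (-25, 29)) = 17.1172
d((22, -16), (-25, 29)) = 65.0692

Minimum distance: 4.1231 (tie among 2 pairs: (-7, 22) and (-6, 18); (-29, 30) and (-25, 29))

The minimum Euclidean distance is 4.1231. There is a tie: 2 pairs achieve this minimum — (-7, 22) and (-6, 18); (-29, 30) and (-25, 29). Any of these is a valid closest pair. For 10 points, brute-force pairwise comparison is shown above. For large n, the divide-and-conquer algorithm (sort by x, recurse on halves, check the dividing strip) achieves O(n log n).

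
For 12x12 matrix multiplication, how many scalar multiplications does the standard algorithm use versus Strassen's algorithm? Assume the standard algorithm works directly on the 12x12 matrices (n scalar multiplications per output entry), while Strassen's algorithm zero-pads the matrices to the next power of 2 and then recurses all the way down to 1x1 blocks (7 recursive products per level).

Matrix multiplication for 12x12 matrices:

Strassen's algorithm requires power-of-2 dimensions. Pad 12x12 to 16x16 (next power of 2).

Standard algorithm: 12^3 = 1728 multiplications
Strassen's algorithm: 7^(log2(16)) = 7^4 = 2401 multiplications
Difference: 1728 - 2401 = -673 (Strassen uses MORE here due to padding overhead — for small or just-over-power-of-2 n, padding can outweigh the per-level savings)

Standard: 1728 multiplications (12^3). Strassen: 2401 multiplications (7^4, after padding to 16x16). Strassen reduces 8 recursive multiplications to 7 at each level.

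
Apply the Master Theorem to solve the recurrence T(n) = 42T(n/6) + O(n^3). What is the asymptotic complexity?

Master Theorem for T(n) = 42T(n/6) + O(n^3):

a = 42, b = 6, c = 3
log_b(a) = log_6(42) = 2.0860

Case 3: c = 3 > log_6(42) = 2.0860
T(n) = O(n^3) = O(n^3)

For T(n) = 42T(n/6) + O(n^3): log_6(42) = 2.0860. This is Case 3 of the Master Theorem (c > log_b(a), work dominated by root), giving O(n^3).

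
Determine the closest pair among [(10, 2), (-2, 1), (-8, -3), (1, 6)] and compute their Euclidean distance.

Computing all pairwise distances among 4 points:

d((10, 2), (-2, 1)) = 12.0416
d((10, 2), (-8, -3)) = 18.6815
d((10, 2), (1, 6)) = 9.8489
d((-2, 1), (-8, -3)) = 7.2111
d((-2, 1), (1, 6)) = 5.831 <-- minimum
d((-8, -3), (1, 6)) = 12.7279

Closest pair: (-2, 1) and (1, 6) with distance 5.831

The closest pair is (-2, 1) and (1, 6) with Euclidean distance 5.831. For 4 points, brute-force pairwise comparison is shown above. For large n, the divide-and-conquer algorithm (sort by x, recurse on halves, check the dividing strip) achieves O(n log n).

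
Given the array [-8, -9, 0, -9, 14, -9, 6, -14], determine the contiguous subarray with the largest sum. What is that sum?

Using Kadane's algorithm on [-8, -9, 0, -9, 14, -9, 6, -14]:

Scanning through the array:
Position 1 (value -9): max_ending_here = -9, max_so_far = -8
Position 2 (value 0): max_ending_here = 0, max_so_far = 0
Position 3 (value -9): max_ending_here = -9, max_so_far = 0
Position 4 (value 14): max_ending_here = 14, max_so_far = 14
Position 5 (value -9): max_ending_here = 5, max_so_far = 14
Position 6 (value 6): max_ending_here = 11, max_so_far = 14
Position 7 (value -14): max_ending_here = -3, max_so_far = 14

Maximum subarray: [14]
Maximum sum: 14

The maximum subarray is [14] with sum 14. This subarray runs from index 4 to index 4.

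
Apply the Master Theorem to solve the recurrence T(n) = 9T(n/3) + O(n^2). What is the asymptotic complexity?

Master Theorem for T(n) = 9T(n/3) + O(n^2):

a = 9, b = 3, c = 2
log_b(a) = log_3(9) = 2.0000

Case 2: c = 2 = log_3(9) = 2.0000
T(n) = O(n^2 log n) = O(n^2 log n)

For T(n) = 9T(n/3) + O(n^2): log_3(9) = 2.0000. This is Case 2 of the Master Theorem (c = log_b(a), equal work at all levels), giving O(n^2 log n).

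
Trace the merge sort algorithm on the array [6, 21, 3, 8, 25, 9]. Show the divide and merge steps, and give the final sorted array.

Merge sort trace:

Split: [6, 21, 3, 8, 25, 9] -> [6, 21, 3] and [8, 25, 9]
  Split: [6, 21, 3] -> [6] and [21, 3]
    Split: [21, 3] -> [21] and [3]
    Merge: [21] + [3] -> [3, 21]
  Merge: [6] + [3, 21] -> [3, 6, 21]
  Split: [8, 25, 9] -> [8] and [25, 9]
    Split: [25, 9] -> [25] and [9]
    Merge: [25] + [9] -> [9, 25]
  Merge: [8] + [9, 25] -> [8, 9, 25]
Merge: [3, 6, 21] + [8, 9, 25] -> [3, 6, 8, 9, 21, 25]

Final sorted array: [3, 6, 8, 9, 21, 25]

The merge sort proceeds by recursively splitting the array and merging sorted halves.
After all merges, the sorted array is [3, 6, 8, 9, 21, 25].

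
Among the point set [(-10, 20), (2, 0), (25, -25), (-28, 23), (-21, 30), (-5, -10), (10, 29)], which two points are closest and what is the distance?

Computing all pairwise distances among 7 points:

d((-10, 20), (2, 0)) = 23.3238
d((-10, 20), (25, -25)) = 57.0088
d((-10, 20), (-28, 23)) = 18.2483
d((-10, 20), (-21, 30)) = 14.8661
d((-10, 20), (-5, -10)) = 30.4138
d((-10, 20), (10, 29)) = 21.9317
d((2, 0), (25, -25)) = 33.9706
d((2, 0), (-28, 23)) = 37.8021
d((2, 0), (-21, 30)) = 37.8021
d((2, 0), (-5, -10)) = 12.2066
d((2, 0), (10, 29)) = 30.0832
d((25, -25), (-28, 23)) = 71.5052
d((25, -25), (-21, 30)) = 71.7008
d((25, -25), (-5, -10)) = 33.541
d((25, -25), (10, 29)) = 56.0446
d((-28, 23), (-21, 30)) = 9.8995 <-- minimum
d((-28, 23), (-5, -10)) = 40.2244
d((-28, 23), (10, 29)) = 38.4708
d((-21, 30), (-5, -10)) = 43.0813
d((-21, 30), (10, 29)) = 31.0161
d((-5, -10), (10, 29)) = 41.7852

Closest pair: (-28, 23) and (-21, 30) with distance 9.8995

The closest pair is (-28, 23) and (-21, 30) with Euclidean distance 9.8995. For 7 points, brute-force pairwise comparison is shown above. For large n, the divide-and-conquer algorithm (sort by x, recurse on halves, check the dividing strip) achieves O(n log n).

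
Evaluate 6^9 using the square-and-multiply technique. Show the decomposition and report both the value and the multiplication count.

Computing 6^9 by squaring (build up from 6^1; each line after the first costs one multiplication):

6^1 = 6
6^2 = (6^1)^2 = 6^2 = 36
6^4 = (6^2)^2 = 36^2 = 1296
6^8 = (6^4)^2 = 1296^2 = 1679616
6^9 = 6 * 6^8 = 6 * 1679616 = 10077696

Result: 10077696
Multiplications needed: 4 (4 lines after 6^1)

6^9 = 10077696. Using exponentiation by squaring, this requires 4 multiplications. The key idea: if the exponent is even, square the half-power; if odd, multiply by the base once.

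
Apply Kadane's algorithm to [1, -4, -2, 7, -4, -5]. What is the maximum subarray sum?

Using Kadane's algorithm on [1, -4, -2, 7, -4, -5]:

Scanning through the array:
Position 1 (value -4): max_ending_here = -3, max_so_far = 1
Position 2 (value -2): max_ending_here = -2, max_so_far = 1
Position 3 (value 7): max_ending_here = 7, max_so_far = 7
Position 4 (value -4): max_ending_here = 3, max_so_far = 7
Position 5 (value -5): max_ending_here = -2, max_so_far = 7

Maximum subarray: [7]
Maximum sum: 7

The maximum subarray is [7] with sum 7. This subarray runs from index 3 to index 3.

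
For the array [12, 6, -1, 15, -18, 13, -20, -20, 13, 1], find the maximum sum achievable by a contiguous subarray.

Using Kadane's algorithm on [12, 6, -1, 15, -18, 13, -20, -20, 13, 1]:

Scanning through the array:
Position 1 (value 6): max_ending_here = 18, max_so_far = 18
Position 2 (value -1): max_ending_here = 17, max_so_far = 18
Position 3 (value 15): max_ending_here = 32, max_so_far = 32
Position 4 (value -18): max_ending_here = 14, max_so_far = 32
Position 5 (value 13): max_ending_here = 27, max_so_far = 32
Position 6 (value -20): max_ending_here = 7, max_so_far = 32
Position 7 (value -20): max_ending_here = -13, max_so_far = 32
Position 8 (value 13): max_ending_here = 13, max_so_far = 32
Position 9 (value 1): max_ending_here = 14, max_so_far = 32

Maximum subarray: [12, 6, -1, 15]
Maximum sum: 32

The maximum subarray is [12, 6, -1, 15] with sum 32. This subarray runs from index 0 to index 3.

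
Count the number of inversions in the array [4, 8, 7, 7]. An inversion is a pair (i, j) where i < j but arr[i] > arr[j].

Finding inversions in [4, 8, 7, 7]:

(1, 2): arr[1]=8 > arr[2]=7
(1, 3): arr[1]=8 > arr[3]=7

Total inversions: 2

The array has 2 inversion(s): (1,2), (1,3). Each pair (i,j) satisfies i < j and arr[i] > arr[j].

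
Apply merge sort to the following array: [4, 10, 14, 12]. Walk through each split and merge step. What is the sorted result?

Merge sort trace:

Split: [4, 10, 14, 12] -> [4, 10] and [14, 12]
  Split: [4, 10] -> [4] and [10]
  Merge: [4] + [10] -> [4, 10]
  Split: [14, 12] -> [14] and [12]
  Merge: [14] + [12] -> [12, 14]
Merge: [4, 10] + [12, 14] -> [4, 10, 12, 14]

Final sorted array: [4, 10, 12, 14]

The merge sort proceeds by recursively splitting the array and merging sorted halves.
After all merges, the sorted array is [4, 10, 12, 14].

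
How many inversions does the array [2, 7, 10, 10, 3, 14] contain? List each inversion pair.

Finding inversions in [2, 7, 10, 10, 3, 14]:

(1, 4): arr[1]=7 > arr[4]=3
(2, 4): arr[2]=10 > arr[4]=3
(3, 4): arr[3]=10 > arr[4]=3

Total inversions: 3

The array has 3 inversion(s): (1,4), (2,4), (3,4). Each pair (i,j) satisfies i < j and arr[i] > arr[j].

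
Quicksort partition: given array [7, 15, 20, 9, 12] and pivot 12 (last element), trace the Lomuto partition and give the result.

Lomuto partition with pivot = 12:

Initial array: [7, 15, 20, 9, 12]

arr[0]=7 <= 12: swap with position 0, array becomes [7, 15, 20, 9, 12]
arr[1]=15 > 12: no swap
arr[2]=20 > 12: no swap
arr[3]=9 <= 12: swap with position 1, array becomes [7, 9, 20, 15, 12]

Place pivot at position 2: [7, 9, 12, 15, 20]
Pivot position: 2

After partitioning with pivot 12, the array becomes [7, 9, 12, 15, 20]. The pivot is placed at index 2. All elements to the left of the pivot are <= 12, and all elements to the right are > 12.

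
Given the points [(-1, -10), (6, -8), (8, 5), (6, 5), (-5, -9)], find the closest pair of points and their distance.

Computing all pairwise distances among 5 points:

d((-1, -10), (6, -8)) = 7.2801
d((-1, -10), (8, 5)) = 17.4929
d((-1, -10), (6, 5)) = 16.5529
d((-1, -10), (-5, -9)) = 4.1231
d((6, -8), (8, 5)) = 13.1529
d((6, -8), (6, 5)) = 13.0
d((6, -8), (-5, -9)) = 11.0454
d((8, 5), (6, 5)) = 2.0 <-- minimum
d((8, 5), (-5, -9)) = 19.105
d((6, 5), (-5, -9)) = 17.8045

Closest pair: (8, 5) and (6, 5) with distance 2.0

The closest pair is (8, 5) and (6, 5) with Euclidean distance 2.0. For 5 points, brute-force pairwise comparison is shown above. For large n, the divide-and-conquer algorithm (sort by x, recurse on halves, check the dividing strip) achieves O(n log n).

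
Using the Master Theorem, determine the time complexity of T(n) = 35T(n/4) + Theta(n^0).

Master Theorem for T(n) = 35T(n/4) + O(n^0):

a = 35, b = 4, c = 0
log_b(a) = log_4(35) = 2.5646

Case 1: c = 0 < log_4(35) = 2.5646
T(n) = O(n^(log_4 35))

For T(n) = 35T(n/4) + O(n^0): log_4(35) = 2.5646. This is Case 1 of the Master Theorem (c < log_b(a), work dominated by leaves), giving O(n^(log_4 35)).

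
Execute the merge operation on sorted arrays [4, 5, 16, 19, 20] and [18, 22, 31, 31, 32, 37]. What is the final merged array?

Merging process:

Compare 4 vs 18: take 4 from left. Merged: [4]
Compare 5 vs 18: take 5 from left. Merged: [4, 5]
Compare 16 vs 18: take 16 from left. Merged: [4, 5, 16]
Compare 19 vs 18: take 18 from right. Merged: [4, 5, 16, 18]
Compare 19 vs 22: take 19 from left. Merged: [4, 5, 16, 18, 19]
Compare 20 vs 22: take 20 from left. Merged: [4, 5, 16, 18, 19, 20]
Append remaining from right: [22, 31, 31, 32, 37]. Merged: [4, 5, 16, 18, 19, 20, 22, 31, 31, 32, 37]

Final merged array: [4, 5, 16, 18, 19, 20, 22, 31, 31, 32, 37]
Total comparisons: 6

The merged array is [4, 5, 16, 18, 19, 20, 22, 31, 31, 32, 37], requiring 6 comparisons. The merge step runs in O(n) time where n is the total number of elements.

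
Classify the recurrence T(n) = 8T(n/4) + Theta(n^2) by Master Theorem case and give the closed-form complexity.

Master Theorem for T(n) = 8T(n/4) + O(n^2):

a = 8, b = 4, c = 2
log_b(a) = log_4(8) = 1.5000

Case 3: c = 2 > log_4(8) = 1.5000
T(n) = O(n^2) = O(n^2)

For T(n) = 8T(n/4) + O(n^2): log_4(8) = 1.5000. This is Case 3 of the Master Theorem (c > log_b(a), work dominated by root), giving O(n^2).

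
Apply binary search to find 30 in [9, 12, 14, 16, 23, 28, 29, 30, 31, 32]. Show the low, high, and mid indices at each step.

Binary search for 30 in [9, 12, 14, 16, 23, 28, 29, 30, 31, 32]:

lo=0, hi=9, mid=4, arr[mid]=23 -> 23 < 30, search right half
lo=5, hi=9, mid=7, arr[mid]=30 -> Found target at index 7!

Binary search finds 30 at index 7 after 2 comparisons. The search repeatedly halves the search space by comparing with the middle element.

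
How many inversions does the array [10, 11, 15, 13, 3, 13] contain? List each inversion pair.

Finding inversions in [10, 11, 15, 13, 3, 13]:

(0, 4): arr[0]=10 > arr[4]=3
(1, 4): arr[1]=11 > arr[4]=3
(2, 3): arr[2]=15 > arr[3]=13
(2, 4): arr[2]=15 > arr[4]=3
(2, 5): arr[2]=15 > arr[5]=13
(3, 4): arr[3]=13 > arr[4]=3

Total inversions: 6

The array has 6 inversion(s): (0,4), (1,4), (2,3), (2,4), (2,5), (3,4). Each pair (i,j) satisfies i < j and arr[i] > arr[j].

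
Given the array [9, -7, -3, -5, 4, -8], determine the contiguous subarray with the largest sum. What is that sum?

Using Kadane's algorithm on [9, -7, -3, -5, 4, -8]:

Scanning through the array:
Position 1 (value -7): max_ending_here = 2, max_so_far = 9
Position 2 (value -3): max_ending_here = -1, max_so_far = 9
Position 3 (value -5): max_ending_here = -5, max_so_far = 9
Position 4 (value 4): max_ending_here = 4, max_so_far = 9
Position 5 (value -8): max_ending_here = -4, max_so_far = 9

Maximum subarray: [9]
Maximum sum: 9

The maximum subarray is [9] with sum 9. This subarray runs from index 0 to index 0.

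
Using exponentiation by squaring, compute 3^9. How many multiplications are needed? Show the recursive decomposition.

Computing 3^9 by squaring (build up from 3^1; each line after the first costs one multiplication):

3^1 = 3
3^2 = (3^1)^2 = 3^2 = 9
3^4 = (3^2)^2 = 9^2 = 81
3^8 = (3^4)^2 = 81^2 = 6561
3^9 = 3 * 3^8 = 3 * 6561 = 19683

Result: 19683
Multiplications needed: 4 (4 lines after 3^1)

3^9 = 19683. Using exponentiation by squaring, this requires 4 multiplications. The key idea: if the exponent is even, square the half-power; if odd, multiply by the base once.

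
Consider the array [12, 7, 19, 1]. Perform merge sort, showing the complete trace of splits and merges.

Merge sort trace:

Split: [12, 7, 19, 1] -> [12, 7] and [19, 1]
  Split: [12, 7] -> [12] and [7]
  Merge: [12] + [7] -> [7, 12]
  Split: [19, 1] -> [19] and [1]
  Merge: [19] + [1] -> [1, 19]
Merge: [7, 12] + [1, 19] -> [1, 7, 12, 19]

Final sorted array: [1, 7, 12, 19]

The merge sort proceeds by recursively splitting the array and merging sorted halves.
After all merges, the sorted array is [1, 7, 12, 19].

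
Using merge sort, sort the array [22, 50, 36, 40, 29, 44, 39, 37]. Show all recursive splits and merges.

Merge sort trace:

Split: [22, 50, 36, 40, 29, 44, 39, 37] -> [22, 50, 36, 40] and [29, 44, 39, 37]
  Split: [22, 50, 36, 40] -> [22, 50] and [36, 40]
    Split: [22, 50] -> [22] and [50]
    Merge: [22] + [50] -> [22, 50]
    Split: [36, 40] -> [36] and [40]
    Merge: [36] + [40] -> [36, 40]
  Merge: [22, 50] + [36, 40] -> [22, 36, 40, 50]
  Split: [29, 44, 39, 37] -> [29, 44] and [39, 37]
    Split: [29, 44] -> [29] and [44]
    Merge: [29] + [44] -> [29, 44]
    Split: [39, 37] -> [39] and [37]
    Merge: [39] + [37] -> [37, 39]
  Merge: [29, 44] + [37, 39] -> [29, 37, 39, 44]
Merge: [22, 36, 40, 50] + [29, 37, 39, 44] -> [22, 29, 36, 37, 39, 40, 44, 50]

Final sorted array: [22, 29, 36, 37, 39, 40, 44, 50]

The merge sort proceeds by recursively splitting the array and merging sorted halves.
After all merges, the sorted array is [22, 29, 36, 37, 39, 40, 44, 50].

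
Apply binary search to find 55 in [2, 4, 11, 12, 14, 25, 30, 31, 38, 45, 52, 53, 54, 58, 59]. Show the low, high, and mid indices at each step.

Binary search for 55 in [2, 4, 11, 12, 14, 25, 30, 31, 38, 45, 52, 53, 54, 58, 59]:

lo=0, hi=14, mid=7, arr[mid]=31 -> 31 < 55, search right half
lo=8, hi=14, mid=11, arr[mid]=53 -> 53 < 55, search right half
lo=12, hi=14, mid=13, arr[mid]=58 -> 58 > 55, search left half
lo=12, hi=12, mid=12, arr[mid]=54 -> 54 < 55, search right half
lo=13 > hi=12, target 55 not found

Binary search determines that 55 is not in the array after 4 comparisons. The search space was exhausted without finding the target.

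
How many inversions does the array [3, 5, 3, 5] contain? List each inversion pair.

Finding inversions in [3, 5, 3, 5]:

(1, 2): arr[1]=5 > arr[2]=3

Total inversions: 1

The array has 1 inversion(s): (1,2). Each pair (i,j) satisfies i < j and arr[i] > arr[j].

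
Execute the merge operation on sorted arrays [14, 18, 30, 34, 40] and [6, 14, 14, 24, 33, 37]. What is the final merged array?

Merging process:

Compare 14 vs 6: take 6 from right. Merged: [6]
Compare 14 vs 14: take 14 from left. Merged: [6, 14]
Compare 18 vs 14: take 14 from right. Merged: [6, 14, 14]
Compare 18 vs 14: take 14 from right. Merged: [6, 14, 14, 14]
Compare 18 vs 24: take 18 from left. Merged: [6, 14, 14, 14, 18]
Compare 30 vs 24: take 24 from right. Merged: [6, 14, 14, 14, 18, 24]
Compare 30 vs 33: take 30 from left. Merged: [6, 14, 14, 14, 18, 24, 30]
Compare 34 vs 33: take 33 from right. Merged: [6, 14, 14, 14, 18, 24, 30, 33]
Compare 34 vs 37: take 34 from left. Merged: [6, 14, 14, 14, 18, 24, 30, 33, 34]
Compare 40 vs 37: take 37 from right. Merged: [6, 14, 14, 14, 18, 24, 30, 33, 34, 37]
Append remaining from left: [40]. Merged: [6, 14, 14, 14, 18, 24, 30, 33, 34, 37, 40]

Final merged array: [6, 14, 14, 14, 18, 24, 30, 33, 34, 37, 40]
Total comparisons: 10

The merged array is [6, 14, 14, 14, 18, 24, 30, 33, 34, 37, 40], requiring 10 comparisons. The merge step runs in O(n) time where n is the total number of elements.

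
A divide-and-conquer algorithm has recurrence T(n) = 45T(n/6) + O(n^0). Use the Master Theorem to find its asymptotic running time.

Master Theorem for T(n) = 45T(n/6) + O(n^0):

a = 45, b = 6, c = 0
log_b(a) = log_6(45) = 2.1245

Case 1: c = 0 < log_6(45) = 2.1245
T(n) = O(n^(log_6 45))

For T(n) = 45T(n/6) + O(n^0): log_6(45) = 2.1245. This is Case 1 of the Master Theorem (c < log_b(a), work dominated by leaves), giving O(n^(log_6 45)).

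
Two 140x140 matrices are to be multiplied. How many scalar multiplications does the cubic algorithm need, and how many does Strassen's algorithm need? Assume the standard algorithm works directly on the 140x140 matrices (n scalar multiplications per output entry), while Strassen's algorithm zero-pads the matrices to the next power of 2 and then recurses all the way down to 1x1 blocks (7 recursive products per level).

Matrix multiplication for 140x140 matrices:

Strassen's algorithm requires power-of-2 dimensions. Pad 140x140 to 256x256 (next power of 2).

Standard algorithm: 140^3 = 2744000 multiplications
Strassen's algorithm: 7^(log2(256)) = 7^8 = 5764801 multiplications
Difference: 2744000 - 5764801 = -3020801 (Strassen uses MORE here due to padding overhead — for small or just-over-power-of-2 n, padding can outweigh the per-level savings)

Standard: 2744000 multiplications (140^3). Strassen: 5764801 multiplications (7^8, after padding to 256x256). Strassen reduces 8 recursive multiplications to 7 at each level.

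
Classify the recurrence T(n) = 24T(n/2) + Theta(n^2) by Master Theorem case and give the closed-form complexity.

Master Theorem for T(n) = 24T(n/2) + O(n^2):

a = 24, b = 2, c = 2
log_b(a) = log_2(24) = 4.5850

Case 1: c = 2 < log_2(24) = 4.5850
T(n) = O(n^(log_2 24))

For T(n) = 24T(n/2) + O(n^2): log_2(24) = 4.5850. This is Case 1 of the Master Theorem (c < log_b(a), work dominated by leaves), giving O(n^(log_2 24)).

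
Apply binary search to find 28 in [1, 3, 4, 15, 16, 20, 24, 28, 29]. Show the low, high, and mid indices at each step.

Binary search for 28 in [1, 3, 4, 15, 16, 20, 24, 28, 29]:

lo=0, hi=8, mid=4, arr[mid]=16 -> 16 < 28, search right half
lo=5, hi=8, mid=6, arr[mid]=24 -> 24 < 28, search right half
lo=7, hi=8, mid=7, arr[mid]=28 -> Found target at index 7!

Binary search finds 28 at index 7 after 3 comparisons. The search repeatedly halves the search space by comparing with the middle element.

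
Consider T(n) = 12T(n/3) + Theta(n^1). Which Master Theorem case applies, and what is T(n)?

Master Theorem for T(n) = 12T(n/3) + O(n^1):

a = 12, b = 3, c = 1
log_b(a) = log_3(12) = 2.2619

Case 1: c = 1 < log_3(12) = 2.2619
T(n) = O(n^(log_3 12))

For T(n) = 12T(n/3) + O(n^1): log_3(12) = 2.2619. This is Case 1 of the Master Theorem (c < log_b(a), work dominated by leaves), giving O(n^(log_3 12)).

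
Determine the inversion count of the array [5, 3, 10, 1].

Finding inversions in [5, 3, 10, 1]:

(0, 1): arr[0]=5 > arr[1]=3
(0, 3): arr[0]=5 > arr[3]=1
(1, 3): arr[1]=3 > arr[3]=1
(2, 3): arr[2]=10 > arr[3]=1

Total inversions: 4

The array has 4 inversion(s): (0,1), (0,3), (1,3), (2,3). Each pair (i,j) satisfies i < j and arr[i] > arr[j].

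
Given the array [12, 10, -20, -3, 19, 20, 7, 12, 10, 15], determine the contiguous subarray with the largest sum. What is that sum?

Using Kadane's algorithm on [12, 10, -20, -3, 19, 20, 7, 12, 10, 15]:

Scanning through the array:
Position 1 (value 10): max_ending_here = 22, max_so_far = 22
Position 2 (value -20): max_ending_here = 2, max_so_far = 22
Position 3 (value -3): max_ending_here = -1, max_so_far = 22
Position 4 (value 19): max_ending_here = 19, max_so_far = 22
Position 5 (value 20): max_ending_here = 39, max_so_far = 39
Position 6 (value 7): max_ending_here = 46, max_so_far = 46
Position 7 (value 12): max_ending_here = 58, max_so_far = 58
Position 8 (value 10): max_ending_here = 68, max_so_far = 68
Position 9 (value 15): max_ending_here = 83, max_so_far = 83

Maximum subarray: [19, 20, 7, 12, 10, 15]
Maximum sum: 83

The maximum subarray is [19, 20, 7, 12, 10, 15] with sum 83. This subarray runs from index 4 to index 9.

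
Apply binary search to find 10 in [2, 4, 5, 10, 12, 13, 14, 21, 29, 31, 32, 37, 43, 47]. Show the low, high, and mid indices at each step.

Binary search for 10 in [2, 4, 5, 10, 12, 13, 14, 21, 29, 31, 32, 37, 43, 47]:

lo=0, hi=13, mid=6, arr[mid]=14 -> 14 > 10, search left half
lo=0, hi=5, mid=2, arr[mid]=5 -> 5 < 10, search right half
lo=3, hi=5, mid=4, arr[mid]=12 -> 12 > 10, search left half
lo=3, hi=3, mid=3, arr[mid]=10 -> Found target at index 3!

Binary search finds 10 at index 3 after 4 comparisons. The search repeatedly halves the search space by comparing with the middle element.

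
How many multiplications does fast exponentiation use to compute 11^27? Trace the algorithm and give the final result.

Computing 11^27 by squaring (build up from 11^1; each line after the first costs one multiplication):

11^1 = 11
11^2 = (11^1)^2 = 11^2 = 121
11^3 = 11 * 11^2 = 11 * 121 = 1331
11^6 = (11^3)^2 = 1331^2 = 1771561
11^12 = (11^6)^2 = 1771561^2 = 3138428376721
11^13 = 11 * 11^12 = 11 * 3138428376721 = 34522712143931
11^26 = (11^13)^2 = 34522712143931^2 = 1191817653772720942460132761
11^27 = 11 * 11^26 = 11 * 1191817653772720942460132761 = 13109994191499930367061460371

Result: 13109994191499930367061460371
Multiplications needed: 7 (7 lines after 11^1)

11^27 = 13109994191499930367061460371. Using exponentiation by squaring, this requires 7 multiplications. The key idea: if the exponent is even, square the half-power; if odd, multiply by the base once.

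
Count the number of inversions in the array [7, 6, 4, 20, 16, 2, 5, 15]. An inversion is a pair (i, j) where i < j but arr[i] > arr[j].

Finding inversions in [7, 6, 4, 20, 16, 2, 5, 15]:

(0, 1): arr[0]=7 > arr[1]=6
(0, 2): arr[0]=7 > arr[2]=4
(0, 5): arr[0]=7 > arr[5]=2
(0, 6): arr[0]=7 > arr[6]=5
(1, 2): arr[1]=6 > arr[2]=4
(1, 5): arr[1]=6 > arr[5]=2
(1, 6): arr[1]=6 > arr[6]=5
(2, 5): arr[2]=4 > arr[5]=2
(3, 4): arr[3]=20 > arr[4]=16
(3, 5): arr[3]=20 > arr[5]=2
(3, 6): arr[3]=20 > arr[6]=5
(3, 7): arr[3]=20 > arr[7]=15
(4, 5): arr[4]=16 > arr[5]=2
(4, 6): arr[4]=16 > arr[6]=5
(4, 7): arr[4]=16 > arr[7]=15

Total inversions: 15

The array has 15 inversion(s): (0,1), (0,2), (0,5), (0,6), (1,2), (1,5), (1,6), (2,5), (3,4), (3,5), (3,6), (3,7), (4,5), (4,6), (4,7). Each pair (i,j) satisfies i < j and arr[i] > arr[j].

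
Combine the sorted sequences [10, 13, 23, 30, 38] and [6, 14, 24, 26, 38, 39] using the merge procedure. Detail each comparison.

Merging process:

Compare 10 vs 6: take 6 from right. Merged: [6]
Compare 10 vs 14: take 10 from left. Merged: [6, 10]
Compare 13 vs 14: take 13 from left. Merged: [6, 10, 13]
Compare 23 vs 14: take 14 from right. Merged: [6, 10, 13, 14]
Compare 23 vs 24: take 23 from left. Merged: [6, 10, 13, 14, 23]
Compare 30 vs 24: take 24 from right. Merged: [6, 10, 13, 14, 23, 24]
Compare 30 vs 26: take 26 from right. Merged: [6, 10, 13, 14, 23, 24, 26]
Compare 30 vs 38: take 30 from left. Merged: [6, 10, 13, 14, 23, 24, 26, 30]
Compare 38 vs 38: take 38 from left. Merged: [6, 10, 13, 14, 23, 24, 26, 30, 38]
Append remaining from right: [38, 39]. Merged: [6, 10, 13, 14, 23, 24, 26, 30, 38, 38, 39]

Final merged array: [6, 10, 13, 14, 23, 24, 26, 30, 38, 38, 39]
Total comparisons: 9

The merged array is [6, 10, 13, 14, 23, 24, 26, 30, 38, 38, 39], requiring 9 comparisons. The merge step runs in O(n) time where n is the total number of elements.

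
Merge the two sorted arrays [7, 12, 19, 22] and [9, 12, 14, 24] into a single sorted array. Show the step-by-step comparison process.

Merging process:

Compare 7 vs 9: take 7 from left. Merged: [7]
Compare 12 vs 9: take 9 from right. Merged: [7, 9]
Compare 12 vs 12: take 12 from left. Merged: [7, 9, 12]
Compare 19 vs 12: take 12 from right. Merged: [7, 9, 12, 12]
Compare 19 vs 14: take 14 from right. Merged: [7, 9, 12, 12, 14]
Compare 19 vs 24: take 19 from left. Merged: [7, 9, 12, 12, 14, 19]
Compare 22 vs 24: take 22 from left. Merged: [7, 9, 12, 12, 14, 19, 22]
Append remaining from right: [24]. Merged: [7, 9, 12, 12, 14, 19, 22, 24]

Final merged array: [7, 9, 12, 12, 14, 19, 22, 24]
Total comparisons: 7

The merged array is [7, 9, 12, 12, 14, 19, 22, 24], requiring 7 comparisons. The merge step runs in O(n) time where n is the total number of elements.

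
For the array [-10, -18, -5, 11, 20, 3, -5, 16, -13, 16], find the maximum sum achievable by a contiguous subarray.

Using Kadane's algorithm on [-10, -18, -5, 11, 20, 3, -5, 16, -13, 16]:

Scanning through the array:
Position 1 (value -18): max_ending_here = -18, max_so_far = -10
Position 2 (value -5): max_ending_here = -5, max_so_far = -5
Position 3 (value 11): max_ending_here = 11, max_so_far = 11
Position 4 (value 20): max_ending_here = 31, max_so_far = 31
Position 5 (value 3): max_ending_here = 34, max_so_far = 34
Position 6 (value -5): max_ending_here = 29, max_so_far = 34
Position 7 (value 16): max_ending_here = 45, max_so_far = 45
Position 8 (value -13): max_ending_here = 32, max_so_far = 45
Position 9 (value 16): max_ending_here = 48, max_so_far = 48

Maximum subarray: [11, 20, 3, -5, 16, -13, 16]
Maximum sum: 48

The maximum subarray is [11, 20, 3, -5, 16, -13, 16] with sum 48. This subarray runs from index 3 to index 9.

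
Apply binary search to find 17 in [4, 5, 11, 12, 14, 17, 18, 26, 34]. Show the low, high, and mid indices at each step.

Binary search for 17 in [4, 5, 11, 12, 14, 17, 18, 26, 34]:

lo=0, hi=8, mid=4, arr[mid]=14 -> 14 < 17, search right half
lo=5, hi=8, mid=6, arr[mid]=18 -> 18 > 17, search left half
lo=5, hi=5, mid=5, arr[mid]=17 -> Found target at index 5!

Binary search finds 17 at index 5 after 3 comparisons. The search repeatedly halves the search space by comparing with the middle element.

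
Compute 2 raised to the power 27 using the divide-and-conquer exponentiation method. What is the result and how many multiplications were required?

Computing 2^27 by squaring (build up from 2^1; each line after the first costs one multiplication):

2^1 = 2
2^2 = (2^1)^2 = 2^2 = 4
2^3 = 2 * 2^2 = 2 * 4 = 8
2^6 = (2^3)^2 = 8^2 = 64
2^12 = (2^6)^2 = 64^2 = 4096
2^13 = 2 * 2^12 = 2 * 4096 = 8192
2^26 = (2^13)^2 = 8192^2 = 67108864
2^27 = 2 * 2^26 = 2 * 67108864 = 134217728

Result: 134217728
Multiplications needed: 7 (7 lines after 2^1)

2^27 = 134217728. Using exponentiation by squaring, this requires 7 multiplications. The key idea: if the exponent is even, square the half-power; if odd, multiply by the base once.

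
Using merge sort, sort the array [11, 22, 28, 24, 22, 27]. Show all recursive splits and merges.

Merge sort trace:

Split: [11, 22, 28, 24, 22, 27] -> [11, 22, 28] and [24, 22, 27]
  Split: [11, 22, 28] -> [11] and [22, 28]
    Split: [22, 28] -> [22] and [28]
    Merge: [22] + [28] -> [22, 28]
  Merge: [11] + [22, 28] -> [11, 22, 28]
  Split: [24, 22, 27] -> [24] and [22, 27]
    Split: [22, 27] -> [22] and [27]
    Merge: [22] + [27] -> [22, 27]
  Merge: [24] + [22, 27] -> [22, 24, 27]
Merge: [11, 22, 28] + [22, 24, 27] -> [11, 22, 22, 24, 27, 28]

Final sorted array: [11, 22, 22, 24, 27, 28]

The merge sort proceeds by recursively splitting the array and merging sorted halves.
After all merges, the sorted array is [11, 22, 22, 24, 27, 28].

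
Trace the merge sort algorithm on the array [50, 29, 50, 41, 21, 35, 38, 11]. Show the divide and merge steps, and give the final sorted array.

Merge sort trace:

Split: [50, 29, 50, 41, 21, 35, 38, 11] -> [50, 29, 50, 41] and [21, 35, 38, 11]
  Split: [50, 29, 50, 41] -> [50, 29] and [50, 41]
    Split: [50, 29] -> [50] and [29]
    Merge: [50] + [29] -> [29, 50]
    Split: [50, 41] -> [50] and [41]
    Merge: [50] + [41] -> [41, 50]
  Merge: [29, 50] + [41, 50] -> [29, 41, 50, 50]
  Split: [21, 35, 38, 11] -> [21, 35] and [38, 11]
    Split: [21, 35] -> [21] and [35]
    Merge: [21] + [35] -> [21, 35]
    Split: [38, 11] -> [38] and [11]
    Merge: [38] + [11] -> [11, 38]
  Merge: [21, 35] + [11, 38] -> [11, 21, 35, 38]
Merge: [29, 41, 50, 50] + [11, 21, 35, 38] -> [11, 21, 29, 35, 38, 41, 50, 50]

Final sorted array: [11, 21, 29, 35, 38, 41, 50, 50]

The merge sort proceeds by recursively splitting the array and merging sorted halves.
After all merges, the sorted array is [11, 21, 29, 35, 38, 41, 50, 50].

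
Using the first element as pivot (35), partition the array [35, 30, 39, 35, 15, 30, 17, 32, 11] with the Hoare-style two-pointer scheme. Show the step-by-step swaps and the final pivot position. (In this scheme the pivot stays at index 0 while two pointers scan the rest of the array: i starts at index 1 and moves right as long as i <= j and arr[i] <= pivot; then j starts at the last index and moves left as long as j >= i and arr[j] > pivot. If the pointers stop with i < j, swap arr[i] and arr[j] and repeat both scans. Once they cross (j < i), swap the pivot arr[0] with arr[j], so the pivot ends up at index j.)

Hoare-style two-pointer partition with pivot = 35:

Initial array: [35, 30, 39, 35, 15, 30, 17, 32, 11]

Pointers start at i = 1, j = 8.
i stops at index 2 (arr[2]=39 > 35), j stops at index 8 (arr[8]=11 <= 35): swap arr[2] and arr[8], array becomes [35, 30, 11, 35, 15, 30, 17, 32, 39]
i ends at 8, j ends at 7: the pointers have crossed (j < i), so scanning stops.

Swap pivot arr[0] with arr[7] to place pivot at position 7: [32, 30, 11, 35, 15, 30, 17, 35, 39]
Pivot position: 7

After partitioning with pivot 35, the array becomes [32, 30, 11, 35, 15, 30, 17, 35, 39]. The pivot is placed at index 7. All elements to the left of the pivot are <= 35, and all elements to the right are > 35.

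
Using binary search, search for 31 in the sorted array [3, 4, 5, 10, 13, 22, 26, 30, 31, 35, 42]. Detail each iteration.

Binary search for 31 in [3, 4, 5, 10, 13, 22, 26, 30, 31, 35, 42]:

lo=0, hi=10, mid=5, arr[mid]=22 -> 22 < 31, search right half
lo=6, hi=10, mid=8, arr[mid]=31 -> Found target at index 8!

Binary search finds 31 at index 8 after 2 comparisons. The search repeatedly halves the search space by comparing with the middle element.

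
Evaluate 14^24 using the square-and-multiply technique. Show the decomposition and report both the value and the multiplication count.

Computing 14^24 by squaring (build up from 14^1; each line after the first costs one multiplication):

14^1 = 14
14^2 = (14^1)^2 = 14^2 = 196
14^3 = 14 * 14^2 = 14 * 196 = 2744
14^6 = (14^3)^2 = 2744^2 = 7529536
14^12 = (14^6)^2 = 7529536^2 = 56693912375296
14^24 = (14^12)^2 = 56693912375296^2 = 3214199700417740936751087616

Result: 3214199700417740936751087616
Multiplications needed: 5 (5 lines after 14^1)

14^24 = 3214199700417740936751087616. Using exponentiation by squaring, this requires 5 multiplications. The key idea: if the exponent is even, square the half-power; if odd, multiply by the base once.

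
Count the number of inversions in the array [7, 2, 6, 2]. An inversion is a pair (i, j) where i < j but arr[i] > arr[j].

Finding inversions in [7, 2, 6, 2]:

(0, 1): arr[0]=7 > arr[1]=2
(0, 2): arr[0]=7 > arr[2]=6
(0, 3): arr[0]=7 > arr[3]=2
(2, 3): arr[2]=6 > arr[3]=2

Total inversions: 4

The array has 4 inversion(s): (0,1), (0,2), (0,3), (2,3). Each pair (i,j) satisfies i < j and arr[i] > arr[j].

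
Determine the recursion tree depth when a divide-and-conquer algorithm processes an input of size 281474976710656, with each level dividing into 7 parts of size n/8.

For divide and conquer with division factor 8:

Problem sizes at each level:
Level 0: 281474976710656
Level 1: 35184372088832
Level 2: 4398046511104
Level 3: 549755813888
Level 4: 68719476736
Level 5: 8589934592
Level 6: 1073741824
Level 7: 134217728
Level 8: 16777216
Level 9: 2097152
Level 10: 262144
Level 11: 32768
Level 12: 4096
Level 13: 512
Level 14: 64
Level 15: 8
Level 16: 1

The root is level 0 and the size-1 base case is level 16 (the tree spans levels 0 through 16, i.e. 17 levels counting the root), so the depth is the number of divisions: log_8(281474976710656) = 16

The recursion tree depth is log_8(281474976710656) = 16. At each level, the problem size is divided by 8, so it takes 16 divisions to reduce to a base case of size 1. The algorithm makes 7 recursive calls at each level.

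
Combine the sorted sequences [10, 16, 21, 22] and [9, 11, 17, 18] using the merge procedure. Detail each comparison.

Merging process:

Compare 10 vs 9: take 9 from right. Merged: [9]
Compare 10 vs 11: take 10 from left. Merged: [9, 10]
Compare 16 vs 11: take 11 from right. Merged: [9, 10, 11]
Compare 16 vs 17: take 16 from left. Merged: [9, 10, 11, 16]
Compare 21 vs 17: take 17 from right. Merged: [9, 10, 11, 16, 17]
Compare 21 vs 18: take 18 from right. Merged: [9, 10, 11, 16, 17, 18]
Append remaining from left: [21, 22]. Merged: [9, 10, 11, 16, 17, 18, 21, 22]

Final merged array: [9, 10, 11, 16, 17, 18, 21, 22]
Total comparisons: 6

The merged array is [9, 10, 11, 16, 17, 18, 21, 22], requiring 6 comparisons. The merge step runs in O(n) time where n is the total number of elements.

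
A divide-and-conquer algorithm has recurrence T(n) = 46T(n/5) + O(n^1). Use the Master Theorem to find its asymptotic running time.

Master Theorem for T(n) = 46T(n/5) + O(n^1):

a = 46, b = 5, c = 1
log_b(a) = log_5(46) = 2.3789

Case 1: c = 1 < log_5(46) = 2.3789
T(n) = O(n^(log_5 46))

For T(n) = 46T(n/5) + O(n^1): log_5(46) = 2.3789. This is Case 1 of the Master Theorem (c < log_b(a), work dominated by leaves), giving O(n^(log_5 46)).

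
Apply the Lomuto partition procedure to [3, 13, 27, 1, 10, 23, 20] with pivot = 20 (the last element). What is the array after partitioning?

Lomuto partition with pivot = 20:

Initial array: [3, 13, 27, 1, 10, 23, 20]

arr[0]=3 <= 20: swap with position 0, array becomes [3, 13, 27, 1, 10, 23, 20]
arr[1]=13 <= 20: swap with position 1, array becomes [3, 13, 27, 1, 10, 23, 20]
arr[2]=27 > 20: no swap
arr[3]=1 <= 20: swap with position 2, array becomes [3, 13, 1, 27, 10, 23, 20]
arr[4]=10 <= 20: swap with position 3, array becomes [3, 13, 1, 10, 27, 23, 20]
arr[5]=23 > 20: no swap

Place pivot at position 4: [3, 13, 1, 10, 20, 23, 27]
Pivot position: 4

After partitioning with pivot 20, the array becomes [3, 13, 1, 10, 20, 23, 27]. The pivot is placed at index 4. All elements to the left of the pivot are <= 20, and all elements to the right are > 20.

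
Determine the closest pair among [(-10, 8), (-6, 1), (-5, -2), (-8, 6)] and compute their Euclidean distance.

Computing all pairwise distances among 4 points:

d((-10, 8), (-6, 1)) = 8.0623
d((-10, 8), (-5, -2)) = 11.1803
d((-10, 8), (-8, 6)) = 2.8284 <-- minimum
d((-6, 1), (-5, -2)) = 3.1623
d((-6, 1), (-8, 6)) = 5.3852
d((-5, -2), (-8, 6)) = 8.544

Closest pair: (-10, 8) and (-8, 6) with distance 2.8284

The closest pair is (-10, 8) and (-8, 6) with Euclidean distance 2.8284. For 4 points, brute-force pairwise comparison is shown above. For large n, the divide-and-conquer algorithm (sort by x, recurse on halves, check the dividing strip) achieves O(n log n).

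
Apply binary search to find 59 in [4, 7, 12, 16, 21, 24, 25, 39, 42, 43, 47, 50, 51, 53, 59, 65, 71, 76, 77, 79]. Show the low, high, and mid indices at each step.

Binary search for 59 in [4, 7, 12, 16, 21, 24, 25, 39, 42, 43, 47, 50, 51, 53, 59, 65, 71, 76, 77, 79]:

lo=0, hi=19, mid=9, arr[mid]=43 -> 43 < 59, search right half
lo=10, hi=19, mid=14, arr[mid]=59 -> Found target at index 14!

Binary search finds 59 at index 14 after 2 comparisons. The search repeatedly halves the search space by comparing with the middle element.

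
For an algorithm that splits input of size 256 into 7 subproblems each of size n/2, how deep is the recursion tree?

For divide and conquer with division factor 2:

Problem sizes at each level:
Level 0: 256
Level 1: 128
Level 2: 64
Level 3: 32
Level 4: 16
Level 5: 8
Level 6: 4
Level 7: 2
Level 8: 1

The root is level 0 and the size-1 base case is level 8 (the tree spans levels 0 through 8, i.e. 9 levels counting the root), so the depth is the number of divisions: log_2(256) = 8

The recursion tree depth is log_2(256) = 8. At each level, the problem size is divided by 2, so it takes 8 divisions to reduce to a base case of size 1. The algorithm makes 7 recursive calls at each level.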